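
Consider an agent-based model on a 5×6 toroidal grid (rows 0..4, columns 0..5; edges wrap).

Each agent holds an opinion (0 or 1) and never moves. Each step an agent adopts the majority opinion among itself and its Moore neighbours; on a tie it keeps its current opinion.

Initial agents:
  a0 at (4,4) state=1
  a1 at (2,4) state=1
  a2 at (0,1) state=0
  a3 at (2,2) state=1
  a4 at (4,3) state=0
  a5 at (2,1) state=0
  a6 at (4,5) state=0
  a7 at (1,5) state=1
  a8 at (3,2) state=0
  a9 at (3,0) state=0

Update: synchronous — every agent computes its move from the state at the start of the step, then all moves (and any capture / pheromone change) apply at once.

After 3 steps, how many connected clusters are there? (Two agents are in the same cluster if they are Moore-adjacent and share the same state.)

3

t=1: a0@(4,4):0 a1@(2,4):1 a2@(0,1):0 a3@(2,2):0 a4@(4,3):0 a5@(2,1):0 a6@(4,5):0 a7@(1,5):1 a8@(3,2):0 a9@(3,0):0
t=2: (unchanged — steady state)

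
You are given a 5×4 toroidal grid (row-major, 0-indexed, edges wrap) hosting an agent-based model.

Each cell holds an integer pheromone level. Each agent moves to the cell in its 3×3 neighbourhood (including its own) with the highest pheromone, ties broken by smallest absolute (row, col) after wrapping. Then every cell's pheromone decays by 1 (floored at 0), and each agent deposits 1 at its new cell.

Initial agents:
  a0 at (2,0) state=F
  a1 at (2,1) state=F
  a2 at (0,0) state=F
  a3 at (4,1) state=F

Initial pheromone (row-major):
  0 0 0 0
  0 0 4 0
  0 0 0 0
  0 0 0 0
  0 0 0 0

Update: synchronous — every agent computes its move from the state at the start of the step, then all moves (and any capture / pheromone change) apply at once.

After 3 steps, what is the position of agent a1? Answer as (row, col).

t=1: a0@(1,0) a1@(1,2) a2@(0,0) a3@(0,0) | pheromone: 2 0 0 0 / 1 0 4 0 / 0 0 0 0 / 0 0 0 0 / 0 0 0 0
t=2: a0@(0,0) a1@(1,2) a2@(0,0) a3@(0,0) | pheromone: 4 0 0 0 / 0 0 4 0 / 0 0 0 0 / 0 0 0 0 / 0 0 0 0
t=3: a0@(0,0) a1@(1,2) a2@(0,0) a3@(0,0) | pheromone: 6 0 0 0 / 0 0 4 0 / 0 0 0 0 / 0 0 0 0 / 0 0 0 0

(1, 2)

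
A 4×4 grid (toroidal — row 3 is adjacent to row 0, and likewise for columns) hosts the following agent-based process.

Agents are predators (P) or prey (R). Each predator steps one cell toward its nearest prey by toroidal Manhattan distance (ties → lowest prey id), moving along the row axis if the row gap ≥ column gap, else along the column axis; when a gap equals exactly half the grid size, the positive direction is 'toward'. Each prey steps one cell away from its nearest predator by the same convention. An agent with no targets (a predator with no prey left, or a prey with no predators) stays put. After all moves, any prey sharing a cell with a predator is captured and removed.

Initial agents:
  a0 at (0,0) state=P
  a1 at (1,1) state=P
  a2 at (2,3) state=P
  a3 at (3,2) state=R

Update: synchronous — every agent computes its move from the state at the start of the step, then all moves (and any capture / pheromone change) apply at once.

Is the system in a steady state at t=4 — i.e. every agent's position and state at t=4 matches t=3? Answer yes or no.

t=1: a0@(0,1):P a1@(2,1):P a2@(3,3):P a3@(0,2):R
t=2: a0@(0,2):P a1@(3,1):P a2@(0,3):P
t=3: (unchanged — steady state)

yes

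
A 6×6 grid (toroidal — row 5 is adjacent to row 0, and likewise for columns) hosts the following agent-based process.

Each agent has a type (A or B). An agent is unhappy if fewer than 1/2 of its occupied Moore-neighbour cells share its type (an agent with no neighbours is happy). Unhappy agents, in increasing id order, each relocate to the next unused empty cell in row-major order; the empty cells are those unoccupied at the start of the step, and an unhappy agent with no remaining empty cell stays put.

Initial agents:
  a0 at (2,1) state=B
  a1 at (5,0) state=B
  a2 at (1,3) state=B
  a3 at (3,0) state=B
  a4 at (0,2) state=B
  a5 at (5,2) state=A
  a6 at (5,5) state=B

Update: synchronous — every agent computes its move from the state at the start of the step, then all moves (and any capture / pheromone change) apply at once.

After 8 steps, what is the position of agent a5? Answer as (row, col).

t=1: a0@(2,1):B a1@(5,0):B a2@(1,3):B a3@(3,0):B a4@(0,2):B a5@(0,0):A a6@(5,5):B
t=2: a0@(2,1):B a1@(5,0):B a2@(1,3):B a3@(3,0):B a4@(0,2):B a5@(0,1):A a6@(5,5):B
t=3: a0@(2,1):B a1@(5,0):B a2@(1,3):B a3@(3,0):B a4@(0,2):B a5@(0,0):A a6@(5,5):B
t=4: a0@(2,1):B a1@(5,0):B a2@(1,3):B a3@(3,0):B a4@(0,2):B a5@(0,1):A a6@(5,5):B
t=5: a0@(2,1):B a1@(5,0):B a2@(1,3):B a3@(3,0):B a4@(0,2):B a5@(0,0):A a6@(5,5):B
t=6: a0@(2,1):B a1@(5,0):B a2@(1,3):B a3@(3,0):B a4@(0,2):B a5@(0,1):A a6@(5,5):B
t=7: a0@(2,1):B a1@(5,0):B a2@(1,3):B a3@(3,0):B a4@(0,2):B a5@(0,0):A a6@(5,5):B
t=8: a0@(2,1):B a1@(5,0):B a2@(1,3):B a3@(3,0):B a4@(0,2):B a5@(0,1):A a6@(5,5):B

(0, 1)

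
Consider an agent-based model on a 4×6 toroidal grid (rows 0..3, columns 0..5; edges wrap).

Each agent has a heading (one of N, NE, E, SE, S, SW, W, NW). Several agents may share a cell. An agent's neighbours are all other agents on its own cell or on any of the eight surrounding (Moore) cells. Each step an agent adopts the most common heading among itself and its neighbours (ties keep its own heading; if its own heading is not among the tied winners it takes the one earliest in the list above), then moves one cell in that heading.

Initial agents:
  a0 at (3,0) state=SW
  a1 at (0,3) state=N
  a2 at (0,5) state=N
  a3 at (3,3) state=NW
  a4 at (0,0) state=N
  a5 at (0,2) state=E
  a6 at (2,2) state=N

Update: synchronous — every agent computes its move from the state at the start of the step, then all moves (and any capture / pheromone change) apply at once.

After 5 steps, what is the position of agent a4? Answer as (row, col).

(3, 0)

t=1: a0@(2,0):N a1@(3,3):N a2@(3,5):N a3@(2,3):N a4@(3,0):N a5@(0,3):E a6@(1,2):N
t=2: a0@(1,0):N a1@(2,3):N a2@(2,5):N a3@(1,3):N a4@(2,0):N a5@(3,3):N a6@(0,2):N
t=3: a0@(0,0):N a1@(1,3):N a2@(1,5):N a3@(0,3):N a4@(1,0):N a5@(2,3):N a6@(3,2):N
t=4: a0@(3,0):N a1@(0,3):N a2@(0,5):N a3@(3,3):N a4@(0,0):N a5@(1,3):N a6@(2,2):N
t=5: a0@(2,0):N a1@(3,3):N a2@(3,5):N a3@(2,3):N a4@(3,0):N a5@(0,3):N a6@(1,2):N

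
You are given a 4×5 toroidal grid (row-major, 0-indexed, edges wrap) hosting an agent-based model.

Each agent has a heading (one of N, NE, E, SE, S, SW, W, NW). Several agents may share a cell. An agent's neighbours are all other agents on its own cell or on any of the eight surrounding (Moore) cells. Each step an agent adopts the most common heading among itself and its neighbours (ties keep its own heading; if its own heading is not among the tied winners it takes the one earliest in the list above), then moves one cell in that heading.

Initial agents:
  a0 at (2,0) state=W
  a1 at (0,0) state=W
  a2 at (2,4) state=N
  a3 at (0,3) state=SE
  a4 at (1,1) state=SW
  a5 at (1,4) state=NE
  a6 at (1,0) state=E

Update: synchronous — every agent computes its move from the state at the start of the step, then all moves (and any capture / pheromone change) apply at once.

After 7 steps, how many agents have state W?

7

t=1: a0@(2,4):W a1@(0,4):W a2@(1,4):N a3@(1,4):SE a4@(1,0):W a5@(1,3):W a6@(1,4):W
t=2: a0@(2,3):W a1@(0,3):W a2@(1,3):W a3@(1,3):W a4@(1,4):W a5@(1,2):W a6@(1,3):W
t=3: a0@(2,2):W a1@(0,2):W a2@(1,2):W a3@(1,2):W a4@(1,3):W a5@(1,1):W a6@(1,2):W
t=4: a0@(2,1):W a1@(0,1):W a2@(1,1):W a3@(1,1):W a4@(1,2):W a5@(1,0):W a6@(1,1):W
t=5: a0@(2,0):W a1@(0,0):W a2@(1,0):W a3@(1,0):W a4@(1,1):W a5@(1,4):W a6@(1,0):W
t=6: a0@(2,4):W a1@(0,4):W a2@(1,4):W a3@(1,4):W a4@(1,0):W a5@(1,3):W a6@(1,4):W
t=7: a0@(2,3):W a1@(0,3):W a2@(1,3):W a3@(1,3):W a4@(1,4):W a5@(1,2):W a6@(1,3):W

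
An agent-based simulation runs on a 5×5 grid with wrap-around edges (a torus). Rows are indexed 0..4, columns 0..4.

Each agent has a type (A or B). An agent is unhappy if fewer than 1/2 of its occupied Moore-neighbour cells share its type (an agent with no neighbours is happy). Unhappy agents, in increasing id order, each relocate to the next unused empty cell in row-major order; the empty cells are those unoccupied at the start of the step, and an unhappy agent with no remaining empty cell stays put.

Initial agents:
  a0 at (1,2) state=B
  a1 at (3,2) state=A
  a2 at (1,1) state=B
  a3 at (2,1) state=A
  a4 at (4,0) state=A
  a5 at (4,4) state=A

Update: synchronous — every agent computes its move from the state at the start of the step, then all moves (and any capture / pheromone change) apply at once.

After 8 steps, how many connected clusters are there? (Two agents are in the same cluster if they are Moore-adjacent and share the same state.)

t=1: a0@(1,2):B a1@(3,2):A a2@(1,1):B a3@(0,0):A a4@(4,0):A a5@(4,4):A
t=2: (unchanged — steady state)

3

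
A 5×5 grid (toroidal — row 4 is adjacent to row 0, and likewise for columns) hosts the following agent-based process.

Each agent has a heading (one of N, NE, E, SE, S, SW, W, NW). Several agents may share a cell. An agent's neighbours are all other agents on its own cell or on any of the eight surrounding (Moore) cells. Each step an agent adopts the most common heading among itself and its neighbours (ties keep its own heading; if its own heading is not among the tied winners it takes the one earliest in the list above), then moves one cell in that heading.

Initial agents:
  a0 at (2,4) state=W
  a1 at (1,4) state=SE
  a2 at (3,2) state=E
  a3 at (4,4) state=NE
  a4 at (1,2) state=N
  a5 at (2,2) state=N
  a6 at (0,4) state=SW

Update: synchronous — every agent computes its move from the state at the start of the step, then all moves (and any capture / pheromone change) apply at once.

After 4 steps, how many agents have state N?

4

t=1: a0@(2,3):W a1@(2,0):SE a2@(3,3):E a3@(3,0):NE a4@(0,2):N a5@(1,2):N a6@(1,3):SW
t=2: a0@(2,2):W a1@(3,1):SE a2@(3,4):E a3@(2,1):NE a4@(4,2):N a5@(0,2):N a6@(0,3):N
t=3: a0@(2,1):W a1@(4,2):SE a2@(3,0):E a3@(1,2):NE a4@(3,2):N a5@(4,2):N a6@(4,3):N
t=4: a0@(2,0):W a1@(3,2):N a2@(3,1):E a3@(0,3):NE a4@(2,2):N a5@(3,2):N a6@(3,3):N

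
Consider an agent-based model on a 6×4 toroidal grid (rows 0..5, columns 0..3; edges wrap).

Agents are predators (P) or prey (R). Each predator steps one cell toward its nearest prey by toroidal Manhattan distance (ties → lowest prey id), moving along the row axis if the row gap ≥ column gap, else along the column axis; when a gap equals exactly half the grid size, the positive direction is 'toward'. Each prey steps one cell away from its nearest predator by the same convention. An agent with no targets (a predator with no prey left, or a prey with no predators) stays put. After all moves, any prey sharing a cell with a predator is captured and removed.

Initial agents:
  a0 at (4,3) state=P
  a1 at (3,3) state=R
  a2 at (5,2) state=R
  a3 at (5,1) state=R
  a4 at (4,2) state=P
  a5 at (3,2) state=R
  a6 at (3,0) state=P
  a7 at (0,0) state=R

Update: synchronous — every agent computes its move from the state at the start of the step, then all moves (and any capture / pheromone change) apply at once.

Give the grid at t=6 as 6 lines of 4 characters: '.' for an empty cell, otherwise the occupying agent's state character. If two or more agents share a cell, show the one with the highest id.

....
....
....
...R
..PP
.RR.

t=1: a0@(3,3):P a1@(2,3):R a2@(0,2):R a3@(0,1):R a4@(5,2):P a5@(2,2):R a6@(3,3):P a7@(1,0):R
t=2: a0@(2,3):P a1@(1,3):R a2@(1,2):R a3@(1,1):R a4@(0,2):P a5@(1,2):R a6@(2,3):P a7@(0,0):R
t=3: a0@(1,3):P a1@(0,3):R a2@(2,2):R a3@(2,1):R a4@(1,2):P a5@(2,2):R a6@(1,3):P a7@(0,3):R
t=4: a0@(0,3):P a1@(5,3):R a2@(3,2):R a3@(3,1):R a4@(2,2):P a5@(3,2):R a6@(0,3):P a7@(5,3):R
t=5: a0@(5,3):P a1@(4,3):R a2@(4,2):R a3@(4,1):R a4@(3,2):P a5@(4,2):R a6@(5,3):P a7@(4,3):R
t=6: a0@(4,3):P a1@(3,3):R a2@(5,2):R a3@(5,1):R a4@(4,2):P a5@(5,2):R a6@(4,3):P a7@(3,3):R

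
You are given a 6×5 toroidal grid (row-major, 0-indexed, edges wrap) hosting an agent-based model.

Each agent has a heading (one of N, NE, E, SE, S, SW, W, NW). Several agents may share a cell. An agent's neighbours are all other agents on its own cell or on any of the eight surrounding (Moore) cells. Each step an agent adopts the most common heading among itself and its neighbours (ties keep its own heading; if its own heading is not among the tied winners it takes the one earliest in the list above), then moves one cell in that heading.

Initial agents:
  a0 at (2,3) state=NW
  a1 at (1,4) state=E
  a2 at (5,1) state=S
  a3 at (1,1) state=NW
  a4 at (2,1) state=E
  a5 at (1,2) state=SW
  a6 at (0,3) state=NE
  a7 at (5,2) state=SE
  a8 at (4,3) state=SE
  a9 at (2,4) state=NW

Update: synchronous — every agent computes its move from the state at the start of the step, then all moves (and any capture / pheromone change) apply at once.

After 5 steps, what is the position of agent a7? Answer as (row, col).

(2, 4)

t=1: a0@(1,2):NW a1@(0,3):NW a2@(0,1):S a3@(0,0):NW a4@(2,2):E a5@(0,1):NW a6@(5,4):NE a7@(0,3):SE a8@(5,4):SE a9@(1,3):NW
t=2: a0@(0,1):NW a1@(5,2):NW a2@(5,0):NW a3@(5,4):NW a4@(1,1):NW a5@(5,0):NW a6@(0,0):SE a7@(5,2):NW a8@(0,0):SE a9@(0,2):NW
t=3: a0@(5,0):NW a1@(4,1):NW a2@(4,4):NW a3@(4,3):NW a4@(0,0):NW a5@(4,4):NW a6@(5,4):NW a7@(4,1):NW a8@(5,4):NW a9@(5,1):NW
t=4: a0@(4,4):NW a1@(3,0):NW a2@(3,3):NW a3@(3,2):NW a4@(5,4):NW a5@(3,3):NW a6@(4,3):NW a7@(3,0):NW a8@(4,3):NW a9@(4,0):NW
t=5: a0@(3,3):NW a1@(2,4):NW a2@(2,2):NW a3@(2,1):NW a4@(4,3):NW a5@(2,2):NW a6@(3,2):NW a7@(2,4):NW a8@(3,2):NW a9@(3,4):NW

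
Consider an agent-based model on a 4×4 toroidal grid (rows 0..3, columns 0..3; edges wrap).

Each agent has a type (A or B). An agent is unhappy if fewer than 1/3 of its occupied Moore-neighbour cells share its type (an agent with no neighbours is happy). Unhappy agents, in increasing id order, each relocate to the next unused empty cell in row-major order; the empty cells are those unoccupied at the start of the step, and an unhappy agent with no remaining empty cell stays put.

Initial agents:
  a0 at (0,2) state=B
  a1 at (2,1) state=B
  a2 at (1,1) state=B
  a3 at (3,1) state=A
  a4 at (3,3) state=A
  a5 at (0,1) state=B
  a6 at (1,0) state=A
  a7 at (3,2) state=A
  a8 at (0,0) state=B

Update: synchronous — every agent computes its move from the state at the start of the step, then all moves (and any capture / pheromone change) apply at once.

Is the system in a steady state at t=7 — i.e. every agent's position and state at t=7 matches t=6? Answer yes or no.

t=1: a0@(0,2):B a1@(0,3):B a2@(1,1):B a3@(1,2):A a4@(3,3):A a5@(0,1):B a6@(1,3):A a7@(3,2):A a8@(0,0):B
t=2: a0@(0,2):B a1@(0,3):B a2@(1,1):B a3@(1,0):A a4@(2,0):A a5@(0,1):B a6@(2,1):A a7@(2,2):A a8@(0,0):B
t=3: (unchanged — steady state)

yes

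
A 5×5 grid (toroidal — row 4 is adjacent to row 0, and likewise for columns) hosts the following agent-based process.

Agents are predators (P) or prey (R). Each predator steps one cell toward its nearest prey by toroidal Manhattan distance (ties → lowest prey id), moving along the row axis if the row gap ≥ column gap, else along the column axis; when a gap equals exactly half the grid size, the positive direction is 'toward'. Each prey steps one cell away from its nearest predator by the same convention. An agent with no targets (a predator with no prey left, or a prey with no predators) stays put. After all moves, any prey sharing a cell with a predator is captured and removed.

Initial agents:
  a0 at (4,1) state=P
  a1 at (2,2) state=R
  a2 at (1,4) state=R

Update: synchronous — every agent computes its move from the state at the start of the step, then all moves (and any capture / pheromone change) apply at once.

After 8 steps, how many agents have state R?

2

t=1: a0@(3,1):P a1@(1,2):R a2@(2,4):R
t=2: a0@(2,1):P a1@(0,2):R a2@(2,3):R
t=3: a0@(2,2):P a1@(4,2):R a2@(2,4):R
t=4: a0@(3,2):P a1@(0,2):R a2@(2,0):R
t=5: a0@(4,2):P a1@(1,2):R a2@(2,4):R
t=6: a0@(0,2):P a1@(2,2):R a2@(1,4):R
t=7: a0@(1,2):P a1@(3,2):R a2@(1,0):R
t=8: a0@(2,2):P a1@(4,2):R a2@(1,4):R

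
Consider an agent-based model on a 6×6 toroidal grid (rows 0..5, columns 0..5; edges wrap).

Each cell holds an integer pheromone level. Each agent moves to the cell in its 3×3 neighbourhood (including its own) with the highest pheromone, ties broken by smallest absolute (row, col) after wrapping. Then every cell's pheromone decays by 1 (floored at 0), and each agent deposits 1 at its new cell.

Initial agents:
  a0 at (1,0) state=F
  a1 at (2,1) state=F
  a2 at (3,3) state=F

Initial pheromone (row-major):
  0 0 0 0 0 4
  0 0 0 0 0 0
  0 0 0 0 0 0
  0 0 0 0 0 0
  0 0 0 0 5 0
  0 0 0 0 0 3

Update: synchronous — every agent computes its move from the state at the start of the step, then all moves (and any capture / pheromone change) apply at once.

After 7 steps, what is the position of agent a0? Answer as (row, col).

(0, 5)

t=1: a0@(0,5) a1@(1,0) a2@(4,4) | pheromone: 0 0 0 0 0 4 / 1 0 0 0 0 0 / 0 0 0 0 0 0 / 0 0 0 0 0 0 / 0 0 0 0 5 0 / 0 0 0 0 0 2
t=2: a0@(0,5) a1@(0,5) a2@(4,4) | pheromone: 0 0 0 0 0 5 / 0 0 0 0 0 0 / 0 0 0 0 0 0 / 0 0 0 0 0 0 / 0 0 0 0 5 0 / 0 0 0 0 0 1
t=3: a0@(0,5) a1@(0,5) a2@(4,4) | pheromone: 0 0 0 0 0 6 / 0 0 0 0 0 0 / 0 0 0 0 0 0 / 0 0 0 0 0 0 / 0 0 0 0 5 0 / 0 0 0 0 0 0
t=4: a0@(0,5) a1@(0,5) a2@(4,4) | pheromone: 0 0 0 0 0 7 / 0 0 0 0 0 0 / 0 0 0 0 0 0 / 0 0 0 0 0 0 / 0 0 0 0 5 0 / 0 0 0 0 0 0
t=5: a0@(0,5) a1@(0,5) a2@(4,4) | pheromone: 0 0 0 0 0 8 / 0 0 0 0 0 0 / 0 0 0 0 0 0 / 0 0 0 0 0 0 / 0 0 0 0 5 0 / 0 0 0 0 0 0
t=6: a0@(0,5) a1@(0,5) a2@(4,4) | pheromone: 0 0 0 0 0 9 / 0 0 0 0 0 0 / 0 0 0 0 0 0 / 0 0 0 0 0 0 / 0 0 0 0 5 0 / 0 0 0 0 0 0
t=7: a0@(0,5) a1@(0,5) a2@(4,4) | pheromone: 0 0 0 0 0 10 / 0 0 0 0 0 0 / 0 0 0 0 0 0 / 0 0 0 0 0 0 / 0 0 0 0 5 0 / 0 0 0 0 0 0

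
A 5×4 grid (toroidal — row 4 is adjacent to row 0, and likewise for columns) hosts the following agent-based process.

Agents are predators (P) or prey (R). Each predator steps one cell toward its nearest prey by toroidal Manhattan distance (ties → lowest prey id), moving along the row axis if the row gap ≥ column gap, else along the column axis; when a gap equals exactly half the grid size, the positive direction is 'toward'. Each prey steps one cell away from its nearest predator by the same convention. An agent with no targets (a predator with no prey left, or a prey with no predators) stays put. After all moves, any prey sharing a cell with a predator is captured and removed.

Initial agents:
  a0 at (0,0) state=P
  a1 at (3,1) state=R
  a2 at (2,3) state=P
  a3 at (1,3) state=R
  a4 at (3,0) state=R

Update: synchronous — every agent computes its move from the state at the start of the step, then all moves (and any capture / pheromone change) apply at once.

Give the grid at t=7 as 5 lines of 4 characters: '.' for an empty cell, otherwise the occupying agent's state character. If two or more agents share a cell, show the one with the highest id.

....
RR..
....
P..R
....

t=1: a0@(1,0):P a1@(2,1):R a2@(1,3):P a3@(0,3):R a4@(2,0):R
t=2: a0@(2,0):P a1@(3,1):R a2@(0,3):P a3@(4,3):R a4@(3,0):R
t=3: a0@(3,0):P a1@(4,1):R a2@(4,3):P a3@(3,3):R a4@(4,0):R
t=4: a0@(3,3):P a1@(0,1):R a2@(3,3):P a3@(3,2):R a4@(0,0):R
t=5: a0@(3,2):P a1@(1,1):R a2@(3,2):P a3@(3,1):R a4@(1,0):R
t=6: a0@(3,1):P a1@(0,1):R a2@(3,1):P a3@(3,0):R a4@(0,0):R
t=7: a0@(3,0):P a1@(1,1):R a2@(3,0):P a3@(3,3):R a4@(1,0):R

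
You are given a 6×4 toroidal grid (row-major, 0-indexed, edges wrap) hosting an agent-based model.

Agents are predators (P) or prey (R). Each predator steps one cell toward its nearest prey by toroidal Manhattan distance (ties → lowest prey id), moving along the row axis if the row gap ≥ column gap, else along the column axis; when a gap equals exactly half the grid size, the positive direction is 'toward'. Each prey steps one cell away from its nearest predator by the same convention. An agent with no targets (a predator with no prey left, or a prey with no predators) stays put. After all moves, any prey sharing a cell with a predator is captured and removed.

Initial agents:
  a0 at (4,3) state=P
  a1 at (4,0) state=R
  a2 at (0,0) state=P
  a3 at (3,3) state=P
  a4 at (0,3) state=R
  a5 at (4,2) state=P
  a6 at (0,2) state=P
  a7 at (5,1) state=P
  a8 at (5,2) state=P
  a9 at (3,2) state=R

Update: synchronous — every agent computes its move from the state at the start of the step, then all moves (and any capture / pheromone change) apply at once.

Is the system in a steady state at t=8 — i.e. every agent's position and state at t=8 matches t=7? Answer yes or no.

t=1: a0@(4,0):P a2@(0,3):P a3@(3,2):P a5@(3,2):P a6@(0,3):P a7@(4,1):P a8@(0,2):P a9@(3,1):R
t=2: a0@(3,0):P a2@(1,3):P a3@(3,1):P a5@(3,1):P a6@(1,3):P a7@(3,1):P a8@(1,2):P
t=3: (unchanged — steady state)

yes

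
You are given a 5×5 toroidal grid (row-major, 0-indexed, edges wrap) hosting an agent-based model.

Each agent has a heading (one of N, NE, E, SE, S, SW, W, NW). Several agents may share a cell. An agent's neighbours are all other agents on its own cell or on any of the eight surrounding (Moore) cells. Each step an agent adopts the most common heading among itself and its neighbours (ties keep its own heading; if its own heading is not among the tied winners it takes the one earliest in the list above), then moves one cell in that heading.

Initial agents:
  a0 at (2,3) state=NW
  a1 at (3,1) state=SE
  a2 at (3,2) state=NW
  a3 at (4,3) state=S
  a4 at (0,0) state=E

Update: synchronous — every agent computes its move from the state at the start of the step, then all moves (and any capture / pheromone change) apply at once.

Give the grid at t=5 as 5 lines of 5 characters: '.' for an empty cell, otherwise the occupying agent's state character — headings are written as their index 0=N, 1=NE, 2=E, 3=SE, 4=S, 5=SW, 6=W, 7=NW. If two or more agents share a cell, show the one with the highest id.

2....
.....
..77.
.37..
.....

t=1: a0@(1,2):NW a1@(4,2):SE a2@(2,1):NW a3@(0,3):S a4@(0,1):E
t=2: a0@(0,1):NW a1@(0,3):SE a2@(1,0):NW a3@(1,3):S a4@(0,2):E
t=3: a0@(4,0):NW a1@(1,4):SE a2@(0,4):NW a3@(2,3):S a4@(0,3):E
t=4: a0@(3,4):NW a1@(2,0):SE a2@(4,3):NW a3@(3,3):S a4@(0,4):E
t=5: a0@(2,3):NW a1@(3,1):SE a2@(3,2):NW a3@(2,2):NW a4@(0,0):E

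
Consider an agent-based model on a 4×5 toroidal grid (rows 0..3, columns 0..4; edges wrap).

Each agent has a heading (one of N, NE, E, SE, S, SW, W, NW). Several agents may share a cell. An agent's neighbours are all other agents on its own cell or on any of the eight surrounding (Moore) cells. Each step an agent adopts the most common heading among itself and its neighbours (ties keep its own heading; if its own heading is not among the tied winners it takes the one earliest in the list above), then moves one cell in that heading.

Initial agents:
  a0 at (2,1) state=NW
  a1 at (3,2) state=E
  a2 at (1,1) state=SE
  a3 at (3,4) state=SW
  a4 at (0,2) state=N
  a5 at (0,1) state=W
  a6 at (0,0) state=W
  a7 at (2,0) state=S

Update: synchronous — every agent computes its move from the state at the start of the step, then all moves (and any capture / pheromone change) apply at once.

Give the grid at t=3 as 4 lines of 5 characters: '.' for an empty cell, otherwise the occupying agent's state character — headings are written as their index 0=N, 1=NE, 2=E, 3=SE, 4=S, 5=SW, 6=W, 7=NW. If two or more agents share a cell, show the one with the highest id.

..66.
..06.
.5...
...6.

t=1: a0@(1,0):NW a1@(3,3):E a2@(1,0):W a3@(0,3):SW a4@(3,2):N a5@(0,0):W a6@(0,4):W a7@(3,0):S
t=2: a0@(1,4):W a1@(3,4):E a2@(1,4):W a3@(1,2):SW a4@(2,2):N a5@(0,4):W a6@(0,3):W a7@(3,4):W
t=3: a0@(1,3):W a1@(3,3):W a2@(1,3):W a3@(2,1):SW a4@(1,2):N a5@(0,3):W a6@(0,2):W a7@(3,3):W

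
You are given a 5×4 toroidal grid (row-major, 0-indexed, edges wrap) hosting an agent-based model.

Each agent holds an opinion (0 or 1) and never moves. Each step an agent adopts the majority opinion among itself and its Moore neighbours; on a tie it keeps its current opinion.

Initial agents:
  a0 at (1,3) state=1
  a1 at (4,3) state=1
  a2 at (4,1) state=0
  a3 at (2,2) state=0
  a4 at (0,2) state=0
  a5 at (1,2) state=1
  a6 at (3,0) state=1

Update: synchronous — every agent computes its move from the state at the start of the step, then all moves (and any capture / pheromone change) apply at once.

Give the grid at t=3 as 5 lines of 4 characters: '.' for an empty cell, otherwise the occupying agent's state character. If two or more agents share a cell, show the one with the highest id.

..1.
..11
..1.
1...
.1.1

t=1: a0@(1,3):1 a1@(4,3):1 a2@(4,1):0 a3@(2,2):1 a4@(0,2):1 a5@(1,2):1 a6@(3,0):1
t=2: a0@(1,3):1 a1@(4,3):1 a2@(4,1):1 a3@(2,2):1 a4@(0,2):1 a5@(1,2):1 a6@(3,0):1
t=3: (unchanged — steady state)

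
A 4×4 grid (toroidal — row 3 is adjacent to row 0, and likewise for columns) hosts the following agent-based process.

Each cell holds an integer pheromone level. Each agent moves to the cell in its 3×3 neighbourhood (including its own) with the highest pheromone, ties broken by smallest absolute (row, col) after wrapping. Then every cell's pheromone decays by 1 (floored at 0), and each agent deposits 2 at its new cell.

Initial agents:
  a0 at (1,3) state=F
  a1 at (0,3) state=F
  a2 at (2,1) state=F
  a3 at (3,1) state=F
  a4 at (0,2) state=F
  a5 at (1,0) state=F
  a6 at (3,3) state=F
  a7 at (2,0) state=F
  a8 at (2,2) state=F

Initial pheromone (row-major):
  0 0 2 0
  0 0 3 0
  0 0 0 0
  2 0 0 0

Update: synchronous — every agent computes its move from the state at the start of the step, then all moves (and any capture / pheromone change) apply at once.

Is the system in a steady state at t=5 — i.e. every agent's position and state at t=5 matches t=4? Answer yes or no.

yes

t=1: a0@(1,2) a1@(1,2) a2@(1,2) a3@(0,2) a4@(1,2) a5@(0,0) a6@(0,2) a7@(3,0) a8@(1,2) | pheromone: 2 0 5 0 / 0 0 12 0 / 0 0 0 0 / 3 0 0 0
t=2: a0@(1,2) a1@(1,2) a2@(1,2) a3@(1,2) a4@(1,2) a5@(3,0) a6@(1,2) a7@(3,0) a8@(1,2) | pheromone: 1 0 4 0 / 0 0 25 0 / 0 0 0 0 / 6 0 0 0
t=3: a0@(1,2) a1@(1,2) a2@(1,2) a3@(1,2) a4@(1,2) a5@(3,0) a6@(1,2) a7@(3,0) a8@(1,2) | pheromone: 0 0 3 0 / 0 0 38 0 / 0 0 0 0 / 9 0 0 0
t=4: a0@(1,2) a1@(1,2) a2@(1,2) a3@(1,2) a4@(1,2) a5@(3,0) a6@(1,2) a7@(3,0) a8@(1,2) | pheromone: 0 0 2 0 / 0 0 51 0 / 0 0 0 0 / 12 0 0 0
t=5: a0@(1,2) a1@(1,2) a2@(1,2) a3@(1,2) a4@(1,2) a5@(3,0) a6@(1,2) a7@(3,0) a8@(1,2) | pheromone: 0 0 1 0 / 0 0 64 0 / 0 0 0 0 / 15 0 0 0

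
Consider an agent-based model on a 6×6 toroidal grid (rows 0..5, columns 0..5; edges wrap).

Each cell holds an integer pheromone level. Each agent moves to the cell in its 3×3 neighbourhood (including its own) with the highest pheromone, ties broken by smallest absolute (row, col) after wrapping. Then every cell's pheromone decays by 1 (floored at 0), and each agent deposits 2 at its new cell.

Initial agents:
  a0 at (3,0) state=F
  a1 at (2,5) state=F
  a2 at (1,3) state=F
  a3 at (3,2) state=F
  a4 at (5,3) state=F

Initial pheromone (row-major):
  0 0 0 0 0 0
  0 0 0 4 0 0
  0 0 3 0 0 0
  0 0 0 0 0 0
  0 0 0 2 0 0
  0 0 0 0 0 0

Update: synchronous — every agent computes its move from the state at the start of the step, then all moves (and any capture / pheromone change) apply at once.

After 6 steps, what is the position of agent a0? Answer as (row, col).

(1, 0)

t=1: a0@(2,0) a1@(1,0) a2@(1,3) a3@(2,2) a4@(4,3) | pheromone: 0 0 0 0 0 0 / 2 0 0 5 0 0 / 2 0 4 0 0 0 / 0 0 0 0 0 0 / 0 0 0 3 0 0 / 0 0 0 0 0 0
t=2: a0@(1,0) a1@(1,0) a2@(1,3) a3@(1,3) a4@(4,3) | pheromone: 0 0 0 0 0 0 / 5 0 0 8 0 0 / 1 0 3 0 0 0 / 0 0 0 0 0 0 / 0 0 0 4 0 0 / 0 0 0 0 0 0
t=3: a0@(1,0) a1@(1,0) a2@(1,3) a3@(1,3) a4@(4,3) | pheromone: 0 0 0 0 0 0 / 8 0 0 11 0 0 / 0 0 2 0 0 0 / 0 0 0 0 0 0 / 0 0 0 5 0 0 / 0 0 0 0 0 0
t=4: a0@(1,0) a1@(1,0) a2@(1,3) a3@(1,3) a4@(4,3) | pheromone: 0 0 0 0 0 0 / 11 0 0 14 0 0 / 0 0 1 0 0 0 / 0 0 0 0 0 0 / 0 0 0 6 0 0 / 0 0 0 0 0 0
t=5: a0@(1,0) a1@(1,0) a2@(1,3) a3@(1,3) a4@(4,3) | pheromone: 0 0 0 0 0 0 / 14 0 0 17 0 0 / 0 0 0 0 0 0 / 0 0 0 0 0 0 / 0 0 0 7 0 0 / 0 0 0 0 0 0
t=6: a0@(1,0) a1@(1,0) a2@(1,3) a3@(1,3) a4@(4,3) | pheromone: 0 0 0 0 0 0 / 17 0 0 20 0 0 / 0 0 0 0 0 0 / 0 0 0 0 0 0 / 0 0 0 8 0 0 / 0 0 0 0 0 0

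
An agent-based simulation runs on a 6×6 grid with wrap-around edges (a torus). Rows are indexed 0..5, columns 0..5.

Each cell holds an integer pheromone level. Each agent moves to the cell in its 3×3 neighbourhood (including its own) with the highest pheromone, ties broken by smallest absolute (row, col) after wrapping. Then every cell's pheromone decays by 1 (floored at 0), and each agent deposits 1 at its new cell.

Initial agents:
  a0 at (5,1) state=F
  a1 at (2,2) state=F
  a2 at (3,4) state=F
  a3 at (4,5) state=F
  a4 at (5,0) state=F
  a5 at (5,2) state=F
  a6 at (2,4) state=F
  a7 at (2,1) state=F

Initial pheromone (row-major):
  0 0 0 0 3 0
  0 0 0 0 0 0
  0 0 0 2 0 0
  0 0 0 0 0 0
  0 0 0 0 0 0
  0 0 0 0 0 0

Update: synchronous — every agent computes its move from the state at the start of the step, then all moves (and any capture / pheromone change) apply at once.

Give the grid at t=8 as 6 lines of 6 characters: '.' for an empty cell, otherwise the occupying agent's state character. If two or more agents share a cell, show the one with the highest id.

F.....
......
...F..
F.....
......
......

t=1: a0@(0,0) a1@(2,3) a2@(2,3) a3@(3,0) a4@(0,0) a5@(0,1) a6@(2,3) a7@(1,0) | pheromone: 2 1 0 0 2 0 / 1 0 0 0 0 0 / 0 0 0 4 0 0 / 1 0 0 0 0 0 / 0 0 0 0 0 0 / 0 0 0 0 0 0
t=2: a0@(0,0) a1@(2,3) a2@(2,3) a3@(3,0) a4@(0,0) a5@(0,0) a6@(2,3) a7@(0,0) | pheromone: 5 0 0 0 1 0 / 0 0 0 0 0 0 / 0 0 0 6 0 0 / 1 0 0 0 0 0 / 0 0 0 0 0 0 / 0 0 0 0 0 0
t=3: a0@(0,0) a1@(2,3) a2@(2,3) a3@(3,0) a4@(0,0) a5@(0,0) a6@(2,3) a7@(0,0) | pheromone: 8 0 0 0 0 0 / 0 0 0 0 0 0 / 0 0 0 8 0 0 / 1 0 0 0 0 0 / 0 0 0 0 0 0 / 0 0 0 0 0 0
t=4: a0@(0,0) a1@(2,3) a2@(2,3) a3@(3,0) a4@(0,0) a5@(0,0) a6@(2,3) a7@(0,0) | pheromone: 11 0 0 0 0 0 / 0 0 0 0 0 0 / 0 0 0 10 0 0 / 1 0 0 0 0 0 / 0 0 0 0 0 0 / 0 0 0 0 0 0
t=5: a0@(0,0) a1@(2,3) a2@(2,3) a3@(3,0) a4@(0,0) a5@(0,0) a6@(2,3) a7@(0,0) | pheromone: 14 0 0 0 0 0 / 0 0 0 0 0 0 / 0 0 0 12 0 0 / 1 0 0 0 0 0 / 0 0 0 0 0 0 / 0 0 0 0 0 0
t=6: a0@(0,0) a1@(2,3) a2@(2,3) a3@(3,0) a4@(0,0) a5@(0,0) a6@(2,3) a7@(0,0) | pheromone: 17 0 0 0 0 0 / 0 0 0 0 0 0 / 0 0 0 14 0 0 / 1 0 0 0 0 0 / 0 0 0 0 0 0 / 0 0 0 0 0 0
t=7: a0@(0,0) a1@(2,3) a2@(2,3) a3@(3,0) a4@(0,0) a5@(0,0) a6@(2,3) a7@(0,0) | pheromone: 20 0 0 0 0 0 / 0 0 0 0 0 0 / 0 0 0 16 0 0 / 1 0 0 0 0 0 / 0 0 0 0 0 0 / 0 0 0 0 0 0
t=8: a0@(0,0) a1@(2,3) a2@(2,3) a3@(3,0) a4@(0,0) a5@(0,0) a6@(2,3) a7@(0,0) | pheromone: 23 0 0 0 0 0 / 0 0 0 0 0 0 / 0 0 0 18 0 0 / 1 0 0 0 0 0 / 0 0 0 0 0 0 / 0 0 0 0 0 0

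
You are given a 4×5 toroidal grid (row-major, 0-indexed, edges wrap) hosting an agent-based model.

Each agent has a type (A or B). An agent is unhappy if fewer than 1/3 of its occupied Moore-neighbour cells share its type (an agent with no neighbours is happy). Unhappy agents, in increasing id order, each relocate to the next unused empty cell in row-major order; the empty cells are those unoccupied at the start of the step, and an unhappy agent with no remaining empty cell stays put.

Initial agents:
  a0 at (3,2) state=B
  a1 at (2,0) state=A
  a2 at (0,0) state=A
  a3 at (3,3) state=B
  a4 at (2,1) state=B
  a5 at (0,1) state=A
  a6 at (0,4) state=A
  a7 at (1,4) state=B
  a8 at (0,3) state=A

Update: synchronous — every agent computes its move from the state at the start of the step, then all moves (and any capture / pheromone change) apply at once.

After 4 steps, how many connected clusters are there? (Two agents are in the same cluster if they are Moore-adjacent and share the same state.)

2

t=1: a0@(3,2):B a1@(0,2):A a2@(0,0):A a3@(3,3):B a4@(2,1):B a5@(0,1):A a6@(0,4):A a7@(1,0):B a8@(1,1):A
t=2: a0@(3,2):B a1@(0,2):A a2@(0,0):A a3@(3,3):B a4@(2,1):B a5@(0,1):A a6@(0,4):A a7@(0,3):B a8@(1,1):A
t=3: (unchanged — steady state)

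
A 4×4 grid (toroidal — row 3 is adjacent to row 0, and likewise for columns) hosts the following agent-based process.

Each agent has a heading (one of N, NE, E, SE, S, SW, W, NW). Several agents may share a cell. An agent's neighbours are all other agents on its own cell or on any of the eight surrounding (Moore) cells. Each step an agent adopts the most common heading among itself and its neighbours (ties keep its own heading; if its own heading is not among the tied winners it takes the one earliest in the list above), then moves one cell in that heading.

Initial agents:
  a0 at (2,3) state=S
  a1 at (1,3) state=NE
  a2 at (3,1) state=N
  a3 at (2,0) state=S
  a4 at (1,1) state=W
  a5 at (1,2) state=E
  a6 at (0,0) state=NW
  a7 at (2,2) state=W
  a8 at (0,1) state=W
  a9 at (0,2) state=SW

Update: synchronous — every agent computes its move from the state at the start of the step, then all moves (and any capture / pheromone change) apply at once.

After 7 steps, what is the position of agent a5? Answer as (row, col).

(1, 3)

t=1: a0@(3,3):S a1@(2,3):S a2@(3,0):W a3@(3,0):S a4@(1,0):W a5@(1,1):W a6@(0,3):W a7@(2,1):W a8@(0,0):W a9@(0,1):W
t=2: a0@(0,3):S a1@(3,3):S a2@(3,3):W a3@(3,3):W a4@(1,3):W a5@(1,0):W a6@(0,2):W a7@(2,0):W a8@(0,3):W a9@(0,0):W
t=3: a0@(0,2):W a1@(3,2):W a2@(3,2):W a3@(3,2):W a4@(1,2):W a5@(1,3):W a6@(0,1):W a7@(2,3):W a8@(0,2):W a9@(0,3):W
t=4: a0@(0,1):W a1@(3,1):W a2@(3,1):W a3@(3,1):W a4@(1,1):W a5@(1,2):W a6@(0,0):W a7@(2,2):W a8@(0,1):W a9@(0,2):W
t=5: a0@(0,0):W a1@(3,0):W a2@(3,0):W a3@(3,0):W a4@(1,0):W a5@(1,1):W a6@(0,3):W a7@(2,1):W a8@(0,0):W a9@(0,1):W
t=6: a0@(0,3):W a1@(3,3):W a2@(3,3):W a3@(3,3):W a4@(1,3):W a5@(1,0):W a6@(0,2):W a7@(2,0):W a8@(0,3):W a9@(0,0):W
t=7: a0@(0,2):W a1@(3,2):W a2@(3,2):W a3@(3,2):W a4@(1,2):W a5@(1,3):W a6@(0,1):W a7@(2,3):W a8@(0,2):W a9@(0,3):W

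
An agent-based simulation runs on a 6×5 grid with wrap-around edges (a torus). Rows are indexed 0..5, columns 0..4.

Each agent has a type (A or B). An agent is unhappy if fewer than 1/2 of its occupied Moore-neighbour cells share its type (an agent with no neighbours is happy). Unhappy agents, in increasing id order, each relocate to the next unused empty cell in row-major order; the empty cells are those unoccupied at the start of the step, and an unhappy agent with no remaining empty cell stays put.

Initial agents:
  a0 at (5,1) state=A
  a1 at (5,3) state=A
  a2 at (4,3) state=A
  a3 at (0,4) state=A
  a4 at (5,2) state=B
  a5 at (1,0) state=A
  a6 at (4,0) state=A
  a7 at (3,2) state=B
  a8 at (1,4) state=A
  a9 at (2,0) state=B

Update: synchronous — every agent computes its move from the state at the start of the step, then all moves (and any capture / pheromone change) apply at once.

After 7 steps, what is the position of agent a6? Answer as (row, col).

t=1: a0@(5,1):A a1@(5,3):A a2@(0,0):A a3@(0,4):A a4@(0,1):B a5@(1,0):A a6@(4,0):A a7@(0,2):B a8@(1,4):A a9@(0,3):B
t=2: a0@(5,1):A a1@(1,1):A a2@(0,0):A a3@(0,4):A a4@(1,2):B a5@(1,0):A a6@(4,0):A a7@(0,2):B a8@(1,4):A a9@(1,3):B
t=3: (unchanged — steady state)

(4, 0)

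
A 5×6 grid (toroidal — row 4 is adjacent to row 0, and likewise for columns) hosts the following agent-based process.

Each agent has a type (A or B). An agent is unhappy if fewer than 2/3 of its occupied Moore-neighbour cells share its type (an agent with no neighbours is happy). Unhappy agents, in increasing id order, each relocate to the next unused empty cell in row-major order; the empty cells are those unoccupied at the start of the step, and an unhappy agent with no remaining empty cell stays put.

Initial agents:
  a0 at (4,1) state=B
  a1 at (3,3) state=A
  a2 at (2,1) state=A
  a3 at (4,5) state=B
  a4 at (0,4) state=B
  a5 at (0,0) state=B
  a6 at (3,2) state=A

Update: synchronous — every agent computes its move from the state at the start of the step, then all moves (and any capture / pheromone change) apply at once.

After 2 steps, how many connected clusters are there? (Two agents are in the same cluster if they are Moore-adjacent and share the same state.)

t=1: a0@(0,1):B a1@(3,3):A a2@(2,1):A a3@(4,5):B a4@(0,4):B a5@(0,0):B a6@(3,2):A
t=2: (unchanged — steady state)

2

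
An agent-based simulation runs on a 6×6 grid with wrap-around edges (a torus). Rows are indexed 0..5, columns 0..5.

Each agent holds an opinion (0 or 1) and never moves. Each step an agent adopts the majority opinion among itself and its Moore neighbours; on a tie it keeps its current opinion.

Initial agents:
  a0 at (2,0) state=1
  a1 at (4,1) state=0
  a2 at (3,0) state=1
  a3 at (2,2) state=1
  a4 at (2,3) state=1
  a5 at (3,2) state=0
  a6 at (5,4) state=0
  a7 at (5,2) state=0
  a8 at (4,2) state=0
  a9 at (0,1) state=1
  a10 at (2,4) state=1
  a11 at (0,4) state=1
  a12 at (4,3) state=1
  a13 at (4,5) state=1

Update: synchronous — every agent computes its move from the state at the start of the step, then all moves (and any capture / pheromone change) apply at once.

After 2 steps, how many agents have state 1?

9

t=1: a0@(2,0):1 a1@(4,1):0 a2@(3,0):1 a3@(2,2):1 a4@(2,3):1 a5@(3,2):0 a6@(5,4):1 a7@(5,2):0 a8@(4,2):0 a9@(0,1):1 a10@(2,4):1 a11@(0,4):1 a12@(4,3):0 a13@(4,5):1
t=2: (unchanged — steady state)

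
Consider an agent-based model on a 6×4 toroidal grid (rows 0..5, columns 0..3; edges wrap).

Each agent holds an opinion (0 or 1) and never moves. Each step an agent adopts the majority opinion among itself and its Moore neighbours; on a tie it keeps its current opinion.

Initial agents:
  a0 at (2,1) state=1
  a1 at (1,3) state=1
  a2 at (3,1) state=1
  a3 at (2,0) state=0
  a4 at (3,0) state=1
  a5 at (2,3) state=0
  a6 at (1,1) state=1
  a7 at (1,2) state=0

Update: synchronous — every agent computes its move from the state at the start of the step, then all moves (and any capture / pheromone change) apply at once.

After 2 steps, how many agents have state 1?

7

t=1: a0@(2,1):1 a1@(1,3):0 a2@(3,1):1 a3@(2,0):1 a4@(3,0):1 a5@(2,3):0 a6@(1,1):1 a7@(1,2):1
t=2: a0@(2,1):1 a1@(1,3):0 a2@(3,1):1 a3@(2,0):1 a4@(3,0):1 a5@(2,3):1 a6@(1,1):1 a7@(1,2):1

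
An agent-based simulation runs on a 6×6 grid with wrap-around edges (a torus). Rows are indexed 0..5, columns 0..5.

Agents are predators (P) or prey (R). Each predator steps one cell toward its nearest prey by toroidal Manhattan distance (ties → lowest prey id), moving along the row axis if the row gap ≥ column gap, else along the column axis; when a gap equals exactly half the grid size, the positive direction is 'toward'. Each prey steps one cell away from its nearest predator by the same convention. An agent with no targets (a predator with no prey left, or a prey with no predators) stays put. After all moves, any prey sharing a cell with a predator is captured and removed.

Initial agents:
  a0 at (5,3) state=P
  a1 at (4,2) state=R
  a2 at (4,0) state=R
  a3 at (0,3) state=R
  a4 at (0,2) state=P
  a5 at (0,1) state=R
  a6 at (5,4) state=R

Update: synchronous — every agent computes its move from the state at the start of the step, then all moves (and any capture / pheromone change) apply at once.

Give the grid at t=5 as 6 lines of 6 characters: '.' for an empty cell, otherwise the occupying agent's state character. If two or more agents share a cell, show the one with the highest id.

t=1: a0@(0,3):P a1@(3,2):R a2@(4,5):R a3@(1,3):R a4@(0,3):P a5@(0,0):R a6@(5,5):R
t=2: a0@(1,3):P a1@(2,2):R a2@(3,5):R a3@(2,3):R a4@(1,3):P a5@(0,5):R a6@(5,0):R
t=3: a0@(2,3):P a1@(3,2):R a2@(4,5):R a3@(3,3):R a4@(2,3):P a5@(0,0):R a6@(5,5):R
t=4: a0@(3,3):P a1@(4,2):R a2@(5,5):R a3@(4,3):R a4@(3,3):P a5@(0,5):R a6@(4,5):R
t=5: a0@(4,3):P a1@(5,2):R a2@(0,5):R a3@(5,3):R a4@(4,3):P a5@(5,5):R a6@(4,0):R

.....R
......
......
......
R..P..
..RR.R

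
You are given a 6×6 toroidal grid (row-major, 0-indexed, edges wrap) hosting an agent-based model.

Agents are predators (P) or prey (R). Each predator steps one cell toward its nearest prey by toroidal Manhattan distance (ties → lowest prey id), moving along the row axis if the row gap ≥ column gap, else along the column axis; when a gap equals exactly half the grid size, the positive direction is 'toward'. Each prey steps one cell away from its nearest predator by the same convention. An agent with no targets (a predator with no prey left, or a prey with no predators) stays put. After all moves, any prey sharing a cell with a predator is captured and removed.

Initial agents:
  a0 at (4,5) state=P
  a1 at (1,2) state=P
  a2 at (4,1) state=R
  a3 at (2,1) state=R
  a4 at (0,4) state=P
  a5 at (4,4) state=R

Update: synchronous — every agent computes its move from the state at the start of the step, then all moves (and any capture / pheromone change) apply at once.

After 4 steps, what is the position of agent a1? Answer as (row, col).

t=1: a0@(4,4):P a1@(2,2):P a2@(4,2):R a3@(3,1):R a4@(5,4):P a5@(4,3):R
t=2: a0@(4,3):P a1@(3,2):P a2@(4,1):R a3@(4,1):R a4@(4,4):P a5@(4,2):R
t=3: a0@(4,2):P a1@(4,2):P a2@(4,0):R a3@(4,0):R a4@(4,3):P a5@(4,1):R
t=4: a0@(4,1):P a1@(4,1):P a2@(4,5):R a3@(4,5):R a4@(4,2):P a5@(4,0):R

(4, 1)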